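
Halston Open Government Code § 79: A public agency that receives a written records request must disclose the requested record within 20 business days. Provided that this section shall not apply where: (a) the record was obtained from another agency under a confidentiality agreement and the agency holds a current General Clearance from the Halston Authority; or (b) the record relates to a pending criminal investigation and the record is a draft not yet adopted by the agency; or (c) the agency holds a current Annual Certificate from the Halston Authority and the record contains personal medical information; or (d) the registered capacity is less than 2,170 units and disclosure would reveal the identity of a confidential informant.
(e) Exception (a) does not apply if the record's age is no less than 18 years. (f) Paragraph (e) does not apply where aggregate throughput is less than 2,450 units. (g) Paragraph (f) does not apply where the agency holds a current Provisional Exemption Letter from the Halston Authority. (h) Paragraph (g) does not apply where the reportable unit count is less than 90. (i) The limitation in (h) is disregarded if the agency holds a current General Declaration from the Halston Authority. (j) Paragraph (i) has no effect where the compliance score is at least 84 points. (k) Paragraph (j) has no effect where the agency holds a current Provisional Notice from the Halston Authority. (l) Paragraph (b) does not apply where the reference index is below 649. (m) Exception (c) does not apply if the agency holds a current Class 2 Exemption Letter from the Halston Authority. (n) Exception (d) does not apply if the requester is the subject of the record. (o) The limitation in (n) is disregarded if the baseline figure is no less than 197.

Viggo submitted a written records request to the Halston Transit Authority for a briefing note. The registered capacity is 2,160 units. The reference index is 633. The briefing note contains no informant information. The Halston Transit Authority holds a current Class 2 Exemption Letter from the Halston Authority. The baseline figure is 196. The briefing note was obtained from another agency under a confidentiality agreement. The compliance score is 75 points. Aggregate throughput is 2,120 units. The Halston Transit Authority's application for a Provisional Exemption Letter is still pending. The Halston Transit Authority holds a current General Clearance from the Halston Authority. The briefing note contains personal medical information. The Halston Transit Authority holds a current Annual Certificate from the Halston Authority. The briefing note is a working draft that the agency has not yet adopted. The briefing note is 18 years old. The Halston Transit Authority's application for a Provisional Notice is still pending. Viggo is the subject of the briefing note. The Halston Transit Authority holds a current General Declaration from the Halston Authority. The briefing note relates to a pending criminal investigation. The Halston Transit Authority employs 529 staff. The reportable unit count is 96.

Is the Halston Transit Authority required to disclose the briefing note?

Exception (a) is satisfied on its face — the briefing note was obtained under a confidentiality agreement; a current General Clearance is held. As to paragraphs (e)–(k): (e) operates (the record's age is 18 years, meeting the 18 years threshold), but yields to (f): (f) operates — aggregate throughput is 2,120 units, less than the 2,450 units limit. (g), which would lift (f), is not engaged — there is no Provisional Exemption Letter in force. So (a) applies.
Exception (b)'s conditions are all satisfied: the briefing note relates to a pending investigation; the briefing note is an unadopted draft. But: (l) operates against (b): the reference index is 633, below the 649 limit. So (b) is unavailable.
Exception (c): a current Annual Certificate is held; the briefing note contains personal medical information — every condition holds. But applying paragraph (m): (m) applies — a current Class 2 Exemption Letter is held. (c) is therefore removed.
Exception (d) requires that disclosure would reveal the identity of a confidential informant; but the briefing note contains no informant information, so (d) is unavailable.

No — exception (a) applies; the Halston Transit Authority is not required to disclose the briefing note.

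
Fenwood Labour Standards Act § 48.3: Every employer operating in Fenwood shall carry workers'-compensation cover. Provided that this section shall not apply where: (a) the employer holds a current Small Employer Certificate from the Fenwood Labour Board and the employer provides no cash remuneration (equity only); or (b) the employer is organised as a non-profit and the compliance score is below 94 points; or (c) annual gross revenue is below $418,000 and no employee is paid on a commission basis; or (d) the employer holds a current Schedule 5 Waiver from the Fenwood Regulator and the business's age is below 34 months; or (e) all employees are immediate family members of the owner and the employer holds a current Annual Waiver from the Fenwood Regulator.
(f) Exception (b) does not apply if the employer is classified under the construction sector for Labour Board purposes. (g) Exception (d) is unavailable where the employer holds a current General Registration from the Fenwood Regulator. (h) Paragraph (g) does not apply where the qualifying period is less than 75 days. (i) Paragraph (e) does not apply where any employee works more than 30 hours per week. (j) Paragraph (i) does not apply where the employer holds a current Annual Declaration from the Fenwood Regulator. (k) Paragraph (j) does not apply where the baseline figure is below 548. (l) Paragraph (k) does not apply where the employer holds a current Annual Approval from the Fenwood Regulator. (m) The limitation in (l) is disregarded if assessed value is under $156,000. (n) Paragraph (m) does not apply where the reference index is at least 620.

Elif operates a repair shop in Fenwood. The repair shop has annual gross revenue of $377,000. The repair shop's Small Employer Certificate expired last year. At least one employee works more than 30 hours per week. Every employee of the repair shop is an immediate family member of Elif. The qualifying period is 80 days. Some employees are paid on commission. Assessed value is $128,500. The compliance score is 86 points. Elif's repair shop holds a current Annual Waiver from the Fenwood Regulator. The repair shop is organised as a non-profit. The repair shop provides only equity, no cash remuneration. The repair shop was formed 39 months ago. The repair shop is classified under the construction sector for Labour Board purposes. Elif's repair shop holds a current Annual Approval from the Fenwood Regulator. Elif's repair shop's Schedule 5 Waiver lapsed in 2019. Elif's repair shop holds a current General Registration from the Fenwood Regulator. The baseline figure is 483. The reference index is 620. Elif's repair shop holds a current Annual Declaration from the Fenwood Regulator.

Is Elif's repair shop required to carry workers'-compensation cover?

Exception (a) requires that the employer holds a current Small Employer Certificate from the Fenwood Labour Board; but the Small Employer Certificate has expired, so (a) is unavailable.
All of (b)'s requirements are met (the employer is a non-profit; the compliance score is 86 points, below the 94 points limit). Turning to paragraph (f): (f) operates against (b): the repair shop is classified under the construction sector. (b) is therefore removed.
Exception (c) fails — some employees are paid on commission.
Exception (d) fails — the Schedule 5 Waiver is not current.
Exception (e)'s conditions are all satisfied: every employee is an immediate family member; a current Annual Waiver is held. Under paragraphs (i)–(n): (i) would limit (e) — at least one employee exceeds 30 hours/week — but (j) sets (i) aside: (j) is triggered — a current Annual Declaration is held. (k) would limit (j) — the baseline figure is 483, below the 548 limit — but (l) sets (k) aside: (l) operates against (k): a current Annual Approval is held. (m) would limit (l) — assessed value is $128,500, under the $156,000 limit — but (n) sets (m) aside: (n) operates against (m): the reference index is 620, meeting the 620 threshold. (e) remains available.

No — exception (e) applies; Elif's repair shop is not required to carry workers'-compensation cover.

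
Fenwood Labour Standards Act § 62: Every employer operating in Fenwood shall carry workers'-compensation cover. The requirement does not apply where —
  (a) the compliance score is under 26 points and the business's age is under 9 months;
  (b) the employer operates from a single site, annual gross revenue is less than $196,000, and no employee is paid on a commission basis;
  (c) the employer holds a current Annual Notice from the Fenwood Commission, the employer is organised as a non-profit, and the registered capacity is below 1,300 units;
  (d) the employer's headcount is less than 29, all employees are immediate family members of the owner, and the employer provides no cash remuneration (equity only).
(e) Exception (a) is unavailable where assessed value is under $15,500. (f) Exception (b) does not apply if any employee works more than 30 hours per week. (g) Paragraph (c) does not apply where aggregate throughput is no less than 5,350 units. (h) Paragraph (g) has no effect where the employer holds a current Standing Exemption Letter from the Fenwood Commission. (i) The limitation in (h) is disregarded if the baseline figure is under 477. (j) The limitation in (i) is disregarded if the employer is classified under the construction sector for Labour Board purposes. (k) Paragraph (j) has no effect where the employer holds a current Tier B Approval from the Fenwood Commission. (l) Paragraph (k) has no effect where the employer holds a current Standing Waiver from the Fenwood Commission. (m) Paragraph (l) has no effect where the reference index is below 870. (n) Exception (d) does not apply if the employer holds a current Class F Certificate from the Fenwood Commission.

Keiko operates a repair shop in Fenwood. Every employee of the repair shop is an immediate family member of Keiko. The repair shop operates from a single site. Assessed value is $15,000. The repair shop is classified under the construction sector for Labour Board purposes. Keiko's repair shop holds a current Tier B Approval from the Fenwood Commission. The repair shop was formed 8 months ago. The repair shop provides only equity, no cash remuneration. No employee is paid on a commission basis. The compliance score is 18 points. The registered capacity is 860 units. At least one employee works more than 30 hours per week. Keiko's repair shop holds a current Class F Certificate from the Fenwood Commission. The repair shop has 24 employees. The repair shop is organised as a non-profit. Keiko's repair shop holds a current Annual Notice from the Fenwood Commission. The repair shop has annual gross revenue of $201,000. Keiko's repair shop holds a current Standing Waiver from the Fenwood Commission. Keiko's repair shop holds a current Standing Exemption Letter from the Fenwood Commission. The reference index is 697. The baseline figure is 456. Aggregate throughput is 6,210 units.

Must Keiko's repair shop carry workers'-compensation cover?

Exception (a)'s conditions are all satisfied: the compliance score is 18 points, under the 26 points limit; the business's age is 8 months, under the 9 months limit. But applying paragraph (e): (e) is triggered — assessed value is $15,000, under the $15,500 limit. Exception (a) does not apply.
Exception (b) fails — annual gross revenue is $201,000, not less than $196,000.
All of (c)'s requirements are met (a current Annual Notice is held; the employer is a non-profit; the registered capacity is 860 units, below the 1,300 units limit). Turning to paragraphs (g)–(m): (g) applies — aggregate throughput is 6,210 units, meeting the 5,350 units threshold. (h) applies (a current Standing Exemption Letter is held), but yields to (i): (i) operates — the baseline figure is 456, under the 477 limit. (j) would limit (i) — the repair shop is classified under the construction sector — but (k) sets (j) aside: (k) operates against (j): a current Tier B Approval is held. (l) applies (a current Standing Waiver is held), but is overridden by (m): (m) operates against (l): the reference index is 697, below the 870 limit. (c) is therefore removed.
Exception (d) is satisfied on its face — the employer's headcount is 24, less than the 29 limit; every employee is an immediate family member; remuneration is equity-only. But: (n) operates against (d): a current Class F Certificate is held. (d) is therefore removed.
Every exception is unavailable, so the rule governs.

Yes — Keiko's repair shop must carry workers'-compensation cover.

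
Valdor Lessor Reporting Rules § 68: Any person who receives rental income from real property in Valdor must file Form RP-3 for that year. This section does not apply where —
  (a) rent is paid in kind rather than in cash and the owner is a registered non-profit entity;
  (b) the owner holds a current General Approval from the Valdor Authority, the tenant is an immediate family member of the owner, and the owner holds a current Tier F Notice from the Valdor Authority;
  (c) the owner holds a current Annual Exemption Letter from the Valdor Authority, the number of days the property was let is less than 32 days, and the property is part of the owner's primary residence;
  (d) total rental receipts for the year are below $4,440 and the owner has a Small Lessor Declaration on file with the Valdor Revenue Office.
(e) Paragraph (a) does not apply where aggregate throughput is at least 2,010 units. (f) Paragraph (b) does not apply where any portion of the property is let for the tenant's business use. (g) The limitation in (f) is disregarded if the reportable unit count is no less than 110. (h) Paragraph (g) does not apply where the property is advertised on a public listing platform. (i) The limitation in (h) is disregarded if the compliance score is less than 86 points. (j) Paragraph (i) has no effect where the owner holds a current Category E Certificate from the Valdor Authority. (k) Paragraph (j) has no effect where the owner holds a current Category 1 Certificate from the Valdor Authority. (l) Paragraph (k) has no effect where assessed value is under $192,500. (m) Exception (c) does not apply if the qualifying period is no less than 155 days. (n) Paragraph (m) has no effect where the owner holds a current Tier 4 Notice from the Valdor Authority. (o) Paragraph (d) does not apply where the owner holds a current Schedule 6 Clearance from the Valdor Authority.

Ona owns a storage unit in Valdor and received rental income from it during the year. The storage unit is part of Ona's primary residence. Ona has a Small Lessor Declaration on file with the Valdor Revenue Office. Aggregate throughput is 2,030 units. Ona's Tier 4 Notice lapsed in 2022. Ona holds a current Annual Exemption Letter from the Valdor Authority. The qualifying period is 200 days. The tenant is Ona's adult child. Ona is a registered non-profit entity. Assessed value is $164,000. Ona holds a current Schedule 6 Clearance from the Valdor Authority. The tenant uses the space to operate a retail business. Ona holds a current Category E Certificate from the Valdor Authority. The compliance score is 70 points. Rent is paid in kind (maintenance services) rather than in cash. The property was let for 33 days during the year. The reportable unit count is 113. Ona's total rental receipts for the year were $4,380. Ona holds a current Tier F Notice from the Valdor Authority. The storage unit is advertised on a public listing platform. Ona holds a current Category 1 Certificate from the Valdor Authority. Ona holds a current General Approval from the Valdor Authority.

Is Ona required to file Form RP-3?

Yes — Ona must file Form RP-3.

Exception (a) is satisfied on its face — rent is paid in kind; Ona is a registered non-profit. But: (e) is triggered — aggregate throughput is 2,030 units, meeting the 2,010 units threshold. So (a) is unavailable.
Exception (b)'s conditions are all satisfied: a current General Approval is held; the tenant is an immediate family member; a current Tier F Notice is held. However, paragraphs (f)–(l) must be considered: (f) operates against (b): the space is let for business use. (g) would limit (f) — the reportable unit count is 113, meeting the 110 threshold — but (h) sets (g) aside: (h) operates against (g): the property is publicly advertised. (i) is triggered (the compliance score is 70 points, less than the 86 points limit), but is set aside by (j): (j) is triggered — a current Category E Certificate is held. (k) is triggered (a current Category 1 Certificate is held), but yields to (l): (l) applies — assessed value is $164,000, under the $192,500 limit. (b) is therefore removed.
Exception (c) fails — the number of days the property was let is 33 days, not less than 32 days.
All of (d)'s requirements are met (total rental receipts for the year are $4,380, below the $4,440 limit; a Small Lessor Declaration is on file). But applying paragraph (o): (o) operates against (d): a current Schedule 6 Clearance is held. Exception (d) does not apply.
No exception applies. The general rule governs.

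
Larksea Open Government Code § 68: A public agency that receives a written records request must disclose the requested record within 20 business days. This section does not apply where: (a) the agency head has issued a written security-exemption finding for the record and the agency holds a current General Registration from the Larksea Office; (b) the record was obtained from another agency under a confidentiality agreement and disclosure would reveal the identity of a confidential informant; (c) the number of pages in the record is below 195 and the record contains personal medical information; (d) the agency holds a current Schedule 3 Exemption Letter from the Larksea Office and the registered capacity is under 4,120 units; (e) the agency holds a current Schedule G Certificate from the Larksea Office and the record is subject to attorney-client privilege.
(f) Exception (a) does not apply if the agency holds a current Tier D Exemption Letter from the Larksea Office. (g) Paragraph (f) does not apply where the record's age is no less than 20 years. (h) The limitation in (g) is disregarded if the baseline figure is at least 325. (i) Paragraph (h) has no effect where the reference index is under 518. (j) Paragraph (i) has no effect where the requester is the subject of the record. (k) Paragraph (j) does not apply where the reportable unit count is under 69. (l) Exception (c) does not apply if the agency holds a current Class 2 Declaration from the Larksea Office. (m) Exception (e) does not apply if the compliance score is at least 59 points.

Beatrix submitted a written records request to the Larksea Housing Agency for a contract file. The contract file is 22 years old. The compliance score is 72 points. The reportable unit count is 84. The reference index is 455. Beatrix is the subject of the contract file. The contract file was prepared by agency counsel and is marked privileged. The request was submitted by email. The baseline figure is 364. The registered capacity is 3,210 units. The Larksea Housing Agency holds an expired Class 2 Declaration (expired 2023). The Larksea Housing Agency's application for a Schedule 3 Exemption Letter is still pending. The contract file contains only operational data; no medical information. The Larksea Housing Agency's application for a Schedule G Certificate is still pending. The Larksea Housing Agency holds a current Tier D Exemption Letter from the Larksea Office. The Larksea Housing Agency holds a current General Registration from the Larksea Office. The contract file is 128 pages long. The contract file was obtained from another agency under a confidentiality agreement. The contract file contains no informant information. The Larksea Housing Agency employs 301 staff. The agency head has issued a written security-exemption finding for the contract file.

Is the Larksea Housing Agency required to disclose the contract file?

Exception (a)'s conditions are all satisfied: a written security-exemption finding has been issued; a current General Registration is held. But: (f) operates against (a): a current Tier D Exemption Letter is held. (g) would limit (f) — the record's age is 22 years, meeting the 20 years threshold — but (h) sets (g) aside: (h) operates against (g): the baseline figure is 364, meeting the 325 threshold. (i) would limit (h) — the reference index is 455, under the 518 limit — but (j) sets (i) aside: (j) operates against (i): Beatrix is the subject of the contract file. (k) does not operate here (the reportable unit count is 84, not under 69), so (j) stands. So (a) is unavailable.
Exception (b) does not apply: the contract file contains no informant information.
Exception (c) requires that the record contains personal medical information; but the contract file contains only operational data, so (c) is unavailable.
Exception (d) requires that the agency holds a current Schedule 3 Exemption Letter from the Larksea Office; but no current Schedule 3 Exemption Letter is held, so (d) is unavailable.
Exception (e) does not apply: there is no Schedule G Certificate in force.
No exception applies. The general rule governs.

Yes — the Larksea Housing Agency must disclose the contract file.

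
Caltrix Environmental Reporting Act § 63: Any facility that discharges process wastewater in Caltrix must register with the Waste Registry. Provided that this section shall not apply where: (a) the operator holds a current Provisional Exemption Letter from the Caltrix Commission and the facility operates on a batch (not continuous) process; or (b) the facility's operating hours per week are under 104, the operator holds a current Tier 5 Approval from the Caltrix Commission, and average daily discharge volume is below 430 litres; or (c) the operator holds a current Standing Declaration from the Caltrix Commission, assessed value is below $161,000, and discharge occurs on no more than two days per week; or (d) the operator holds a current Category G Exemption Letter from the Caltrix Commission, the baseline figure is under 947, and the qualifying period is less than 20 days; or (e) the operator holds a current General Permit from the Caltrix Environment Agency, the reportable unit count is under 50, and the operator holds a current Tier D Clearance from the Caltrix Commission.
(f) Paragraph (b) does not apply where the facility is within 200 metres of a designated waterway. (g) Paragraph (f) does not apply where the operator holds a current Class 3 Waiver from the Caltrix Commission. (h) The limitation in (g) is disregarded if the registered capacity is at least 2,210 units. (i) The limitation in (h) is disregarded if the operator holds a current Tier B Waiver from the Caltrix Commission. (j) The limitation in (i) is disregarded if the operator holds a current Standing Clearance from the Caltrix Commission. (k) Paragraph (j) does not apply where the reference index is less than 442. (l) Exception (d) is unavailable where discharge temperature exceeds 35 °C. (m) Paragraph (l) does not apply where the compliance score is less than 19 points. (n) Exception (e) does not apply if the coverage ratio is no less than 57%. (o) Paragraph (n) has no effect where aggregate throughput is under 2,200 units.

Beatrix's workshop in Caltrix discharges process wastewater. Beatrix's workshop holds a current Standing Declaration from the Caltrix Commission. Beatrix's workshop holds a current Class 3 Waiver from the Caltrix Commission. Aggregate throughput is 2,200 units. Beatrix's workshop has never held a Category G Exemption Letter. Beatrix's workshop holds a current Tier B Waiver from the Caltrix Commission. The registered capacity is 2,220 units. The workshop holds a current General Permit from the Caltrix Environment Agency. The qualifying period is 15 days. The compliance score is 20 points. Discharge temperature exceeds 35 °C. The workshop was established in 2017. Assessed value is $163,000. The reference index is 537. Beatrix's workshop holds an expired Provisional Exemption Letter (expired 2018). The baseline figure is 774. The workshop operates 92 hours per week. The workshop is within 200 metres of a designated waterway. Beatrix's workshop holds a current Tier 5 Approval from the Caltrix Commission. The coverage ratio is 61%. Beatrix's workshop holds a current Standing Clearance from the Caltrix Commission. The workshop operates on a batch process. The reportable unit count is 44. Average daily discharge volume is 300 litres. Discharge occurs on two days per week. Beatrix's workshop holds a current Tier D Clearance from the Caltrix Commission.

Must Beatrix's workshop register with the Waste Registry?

Yes — Beatrix's workshop must register with the Waste Registry.

Exception (a) fails — no current Provisional Exemption Letter is held.
Exception (b) is satisfied on its face — the facility's operating hours per week are 92, under the 104 limit; a current Tier 5 Approval is held; average daily discharge volume is 300 litres, below the 430 litres limit. But applying paragraphs (f)–(k): (f) operates against (b): the workshop is within 200 m of a designated waterway. (g) operates (a current Class 3 Waiver is held), but is overridden by (h): (h) applies — the registered capacity is 2,220 units, meeting the 2,210 units threshold. (i) would limit (h) — a current Tier B Waiver is held — but (j) sets (i) aside: (j) operates against (i): a current Standing Clearance is held. (k) is not engaged (the reference index is 537, not less than 442), so (j) stands. So (b) is unavailable.
Exception (c) fails — assessed value is $163,000, not below $161,000.
Exception (d) fails — no current Category G Exemption Letter is held.
Exception (e)'s conditions are all satisfied: a current General Permit is held; the reportable unit count is 44, under the 50 limit; a current Tier D Clearance is held. However, paragraphs (n)–(o) must be considered: (n) operates against (e): the coverage ratio is 61%, meeting the 57% threshold. (o), which would lift (n), is not triggered — aggregate throughput is 2,200 units, not under 2,200 units. (e) is therefore removed.
No exception displaces § 63.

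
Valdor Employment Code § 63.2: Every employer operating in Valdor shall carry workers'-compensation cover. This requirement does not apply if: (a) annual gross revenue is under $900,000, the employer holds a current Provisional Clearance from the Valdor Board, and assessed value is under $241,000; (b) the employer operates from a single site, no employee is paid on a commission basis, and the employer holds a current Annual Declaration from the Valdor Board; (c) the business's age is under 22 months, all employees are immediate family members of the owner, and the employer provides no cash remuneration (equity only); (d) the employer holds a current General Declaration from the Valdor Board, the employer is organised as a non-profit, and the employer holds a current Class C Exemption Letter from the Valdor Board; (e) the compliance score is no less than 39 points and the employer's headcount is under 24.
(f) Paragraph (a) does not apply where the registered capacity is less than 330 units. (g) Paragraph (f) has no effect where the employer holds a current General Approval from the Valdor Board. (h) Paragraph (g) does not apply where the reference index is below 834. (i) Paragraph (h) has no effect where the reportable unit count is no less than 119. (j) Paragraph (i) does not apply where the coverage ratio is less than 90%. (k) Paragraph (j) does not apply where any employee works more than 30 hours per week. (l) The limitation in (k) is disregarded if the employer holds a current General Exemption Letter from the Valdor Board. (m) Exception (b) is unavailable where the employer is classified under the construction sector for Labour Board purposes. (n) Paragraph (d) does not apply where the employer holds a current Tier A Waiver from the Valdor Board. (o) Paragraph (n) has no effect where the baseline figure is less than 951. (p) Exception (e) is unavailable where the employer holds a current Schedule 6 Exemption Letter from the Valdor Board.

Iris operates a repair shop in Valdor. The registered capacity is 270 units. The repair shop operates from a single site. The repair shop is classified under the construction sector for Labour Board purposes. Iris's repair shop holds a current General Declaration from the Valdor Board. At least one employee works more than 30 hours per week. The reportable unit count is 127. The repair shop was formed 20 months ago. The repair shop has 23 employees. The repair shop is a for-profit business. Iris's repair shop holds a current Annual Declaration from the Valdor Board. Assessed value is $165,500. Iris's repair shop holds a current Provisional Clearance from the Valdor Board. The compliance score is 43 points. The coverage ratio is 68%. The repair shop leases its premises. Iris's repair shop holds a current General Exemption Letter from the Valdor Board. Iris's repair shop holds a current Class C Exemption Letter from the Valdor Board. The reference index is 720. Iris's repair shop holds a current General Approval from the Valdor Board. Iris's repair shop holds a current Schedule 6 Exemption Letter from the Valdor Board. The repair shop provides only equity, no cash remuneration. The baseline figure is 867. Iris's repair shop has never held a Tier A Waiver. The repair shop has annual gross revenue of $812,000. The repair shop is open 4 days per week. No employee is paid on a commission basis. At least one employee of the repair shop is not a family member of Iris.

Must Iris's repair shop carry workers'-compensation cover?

Exception (a)'s conditions are all satisfied: annual gross revenue is $812,000, under the $900,000 limit; a current Provisional Clearance is held; assessed value is $165,500, under the $241,000 limit. But: (f) operates — the registered capacity is 270 units, less than the 330 units limit. (g) operates (a current General Approval is held), but is overridden by (h): (h) operates — the reference index is 720, below the 834 limit. (i) would limit (h) — the reportable unit count is 127, meeting the 119 threshold — but (j) sets (i) aside: (j) is engaged — the coverage ratio is 68%, less than the 90% limit. (k) is engaged (at least one employee exceeds 30 hours/week), but is overridden by (l): (l) is triggered — a current General Exemption Letter is held. So (a) is unavailable.
Exception (b)'s conditions are all satisfied: the employer operates from a single site; no employee is paid on commission; a current Annual Declaration is held. But applying paragraph (m): (m) operates against (b): the repair shop is classified under the construction sector. (b) is therefore removed.
Exception (c) requires that all employees are immediate family members of the owner; but at least one employee is not a family member, so (c) is unavailable.
Exception (d) fails — the employer is for-profit.
Exception (e) is satisfied on its face — the compliance score is 43 points, meeting the 39 points threshold; the employer's headcount is 23, under the 24 limit. However, paragraph (p) must be considered: (p) is engaged — a current Schedule 6 Exemption Letter is held. (e) is therefore removed.
No exception displaces § 63.2.

Yes — Iris's repair shop must carry workers'-compensation cover.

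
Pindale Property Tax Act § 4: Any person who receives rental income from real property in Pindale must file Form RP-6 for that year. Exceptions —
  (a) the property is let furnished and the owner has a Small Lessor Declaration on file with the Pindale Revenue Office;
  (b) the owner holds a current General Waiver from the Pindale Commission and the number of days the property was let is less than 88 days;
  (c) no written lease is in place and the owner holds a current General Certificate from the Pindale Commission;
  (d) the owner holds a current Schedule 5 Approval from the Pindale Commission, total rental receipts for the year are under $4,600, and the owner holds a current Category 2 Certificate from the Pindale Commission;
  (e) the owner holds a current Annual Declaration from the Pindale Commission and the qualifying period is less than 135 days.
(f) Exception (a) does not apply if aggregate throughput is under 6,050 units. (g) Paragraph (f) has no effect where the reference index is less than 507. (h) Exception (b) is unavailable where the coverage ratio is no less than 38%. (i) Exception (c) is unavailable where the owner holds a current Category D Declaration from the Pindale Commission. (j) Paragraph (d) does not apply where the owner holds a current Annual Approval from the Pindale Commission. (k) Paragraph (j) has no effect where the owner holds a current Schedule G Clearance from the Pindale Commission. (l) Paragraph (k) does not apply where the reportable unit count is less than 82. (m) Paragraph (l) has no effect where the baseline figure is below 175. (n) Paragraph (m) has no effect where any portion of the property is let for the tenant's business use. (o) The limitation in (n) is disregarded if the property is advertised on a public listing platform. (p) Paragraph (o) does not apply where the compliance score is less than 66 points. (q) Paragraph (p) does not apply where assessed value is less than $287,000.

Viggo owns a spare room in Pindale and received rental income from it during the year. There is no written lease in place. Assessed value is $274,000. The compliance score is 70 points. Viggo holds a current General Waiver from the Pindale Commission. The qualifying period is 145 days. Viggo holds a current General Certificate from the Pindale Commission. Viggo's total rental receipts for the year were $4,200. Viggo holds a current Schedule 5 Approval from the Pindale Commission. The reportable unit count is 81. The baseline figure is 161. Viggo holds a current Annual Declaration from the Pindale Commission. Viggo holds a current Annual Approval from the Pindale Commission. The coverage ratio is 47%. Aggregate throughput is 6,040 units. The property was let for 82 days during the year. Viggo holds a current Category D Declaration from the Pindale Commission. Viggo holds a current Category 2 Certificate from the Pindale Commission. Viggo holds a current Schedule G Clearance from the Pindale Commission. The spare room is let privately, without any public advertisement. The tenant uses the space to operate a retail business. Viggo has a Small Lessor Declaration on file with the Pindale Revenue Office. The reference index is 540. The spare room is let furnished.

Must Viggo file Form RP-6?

Yes — Viggo must file Form RP-6.

Exception (a) is satisfied on its face — the property is let furnished; a Small Lessor Declaration is on file. However, paragraphs (f)–(g) must be considered: (f) operates against (a): aggregate throughput is 6,040 units, under the 6,050 units limit. (g) is not engaged (the reference index is 540, not less than 507), so (f) stands. (a) is therefore removed.
Exception (b) is satisfied on its face — a current General Waiver is held; the number of days the property was let is 82 days, less than the 88 days limit. However, paragraph (h) must be considered: (h) operates against (b): the coverage ratio is 47%, meeting the 38% threshold. So (b) is unavailable.
Exception (c): there is no written lease; a current General Certificate is held — every condition holds. But applying paragraph (i): (i) operates against (c): a current Category D Declaration is held. (c) is therefore removed.
Exception (d): a current Schedule 5 Approval is held; total rental receipts for the year are $4,200, under the $4,600 limit; a current Category 2 Certificate is held — every condition holds. Turning to paragraphs (j)–(q): (j) operates against (d): a current Annual Approval is held. (k) would limit (j) — a current Schedule G Clearance is held — but (l) sets (k) aside: (l) is triggered — the reportable unit count is 81, less than the 82 limit. (m) would limit (l) — the baseline figure is 161, below the 175 limit — but (n) sets (m) aside: (n) is triggered — the space is let for business use. (o) is not engaged (the property is let privately without advertisement), so (n) stands. Exception (d) does not apply.
Exception (e) requires that the qualifying period is less than 135 days; but the qualifying period is 145 days, not less than 135 days, so (e) is unavailable.
No exception displaces § 4.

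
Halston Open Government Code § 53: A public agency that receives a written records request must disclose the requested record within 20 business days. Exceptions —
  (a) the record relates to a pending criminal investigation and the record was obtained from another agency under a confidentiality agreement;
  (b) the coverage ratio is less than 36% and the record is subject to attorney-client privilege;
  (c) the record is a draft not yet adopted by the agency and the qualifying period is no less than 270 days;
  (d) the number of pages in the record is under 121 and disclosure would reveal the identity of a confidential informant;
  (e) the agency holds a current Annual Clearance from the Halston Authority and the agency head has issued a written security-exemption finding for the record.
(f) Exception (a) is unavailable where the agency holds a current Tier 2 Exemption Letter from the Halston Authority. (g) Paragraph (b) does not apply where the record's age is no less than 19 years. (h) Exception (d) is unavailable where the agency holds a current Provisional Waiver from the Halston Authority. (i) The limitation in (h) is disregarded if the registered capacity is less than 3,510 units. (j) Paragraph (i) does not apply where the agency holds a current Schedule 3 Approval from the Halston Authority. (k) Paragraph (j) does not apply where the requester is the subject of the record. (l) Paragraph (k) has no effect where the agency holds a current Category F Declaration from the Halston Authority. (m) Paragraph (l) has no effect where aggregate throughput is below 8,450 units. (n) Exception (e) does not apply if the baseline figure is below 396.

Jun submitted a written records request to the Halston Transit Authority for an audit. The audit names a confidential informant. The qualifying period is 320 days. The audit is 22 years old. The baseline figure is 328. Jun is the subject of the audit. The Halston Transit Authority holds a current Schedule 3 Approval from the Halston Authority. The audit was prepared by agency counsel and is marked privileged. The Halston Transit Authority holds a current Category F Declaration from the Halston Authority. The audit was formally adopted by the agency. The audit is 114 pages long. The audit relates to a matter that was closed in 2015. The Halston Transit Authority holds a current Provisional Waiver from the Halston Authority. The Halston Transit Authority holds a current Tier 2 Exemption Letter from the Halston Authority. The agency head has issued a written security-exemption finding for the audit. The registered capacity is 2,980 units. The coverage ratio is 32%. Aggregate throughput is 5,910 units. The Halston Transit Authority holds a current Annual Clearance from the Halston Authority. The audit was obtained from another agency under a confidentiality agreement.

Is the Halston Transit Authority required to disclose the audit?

Exception (a) requires that the record relates to a pending criminal investigation; but the audit relates to a closed matter, so (a) is unavailable.
Exception (b): the coverage ratio is 32%, less than the 36% limit; the audit is privileged — every condition holds. However, paragraph (g) must be considered: (g) operates against (b): the record's age is 22 years, meeting the 19 years threshold. So (b) is unavailable.
Exception (c) fails — the audit has been formally adopted.
Exception (d): the number of pages in the record is 114, under the 121 limit; the audit names a confidential informant — every condition holds. Applying paragraphs (h)–(m): (h) would limit (d) — a current Provisional Waiver is held — but (i) sets (h) aside: (i) operates against (h): the registered capacity is 2,980 units, less than the 3,510 units limit. (j) applies (a current Schedule 3 Approval is held), but yields to (k): (k) operates against (j): Jun is the subject of the audit. (l) would limit (k) — a current Category F Declaration is held — but (m) sets (l) aside: (m) operates against (l): aggregate throughput is 5,910 units, below the 8,450 units limit. So (d) applies.
Exception (e)'s conditions are all satisfied: a current Annual Clearance is held; a written security-exemption finding has been issued. Turning to paragraph (n): (n) applies — the baseline figure is 328, below the 396 limit. So (e) is unavailable.

No — exception (d) applies; the Halston Transit Authority is not required to disclose the audit.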